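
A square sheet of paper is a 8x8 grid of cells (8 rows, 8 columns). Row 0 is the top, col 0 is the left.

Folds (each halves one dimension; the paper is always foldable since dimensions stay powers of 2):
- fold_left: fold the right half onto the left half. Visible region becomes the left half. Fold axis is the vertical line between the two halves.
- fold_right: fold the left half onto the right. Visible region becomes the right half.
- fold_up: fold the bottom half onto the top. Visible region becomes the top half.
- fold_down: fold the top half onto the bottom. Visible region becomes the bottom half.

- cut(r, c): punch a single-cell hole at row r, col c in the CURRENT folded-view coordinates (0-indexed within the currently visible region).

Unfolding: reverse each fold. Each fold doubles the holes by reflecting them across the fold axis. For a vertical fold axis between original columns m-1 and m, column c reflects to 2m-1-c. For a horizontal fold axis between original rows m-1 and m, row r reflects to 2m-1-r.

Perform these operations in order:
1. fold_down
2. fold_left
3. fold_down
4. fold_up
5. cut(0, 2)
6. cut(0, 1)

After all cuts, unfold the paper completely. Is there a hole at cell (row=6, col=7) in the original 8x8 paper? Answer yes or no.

Op 1 fold_down: fold axis h@4; visible region now rows[4,8) x cols[0,8) = 4x8
Op 2 fold_left: fold axis v@4; visible region now rows[4,8) x cols[0,4) = 4x4
Op 3 fold_down: fold axis h@6; visible region now rows[6,8) x cols[0,4) = 2x4
Op 4 fold_up: fold axis h@7; visible region now rows[6,7) x cols[0,4) = 1x4
Op 5 cut(0, 2): punch at orig (6,2); cuts so far [(6, 2)]; region rows[6,7) x cols[0,4) = 1x4
Op 6 cut(0, 1): punch at orig (6,1); cuts so far [(6, 1), (6, 2)]; region rows[6,7) x cols[0,4) = 1x4
Unfold 1 (reflect across h@7): 4 holes -> [(6, 1), (6, 2), (7, 1), (7, 2)]
Unfold 2 (reflect across h@6): 8 holes -> [(4, 1), (4, 2), (5, 1), (5, 2), (6, 1), (6, 2), (7, 1), (7, 2)]
Unfold 3 (reflect across v@4): 16 holes -> [(4, 1), (4, 2), (4, 5), (4, 6), (5, 1), (5, 2), (5, 5), (5, 6), (6, 1), (6, 2), (6, 5), (6, 6), (7, 1), (7, 2), (7, 5), (7, 6)]
Unfold 4 (reflect across h@4): 32 holes -> [(0, 1), (0, 2), (0, 5), (0, 6), (1, 1), (1, 2), (1, 5), (1, 6), (2, 1), (2, 2), (2, 5), (2, 6), (3, 1), (3, 2), (3, 5), (3, 6), (4, 1), (4, 2), (4, 5), (4, 6), (5, 1), (5, 2), (5, 5), (5, 6), (6, 1), (6, 2), (6, 5), (6, 6), (7, 1), (7, 2), (7, 5), (7, 6)]
Holes: [(0, 1), (0, 2), (0, 5), (0, 6), (1, 1), (1, 2), (1, 5), (1, 6), (2, 1), (2, 2), (2, 5), (2, 6), (3, 1), (3, 2), (3, 5), (3, 6), (4, 1), (4, 2), (4, 5), (4, 6), (5, 1), (5, 2), (5, 5), (5, 6), (6, 1), (6, 2), (6, 5), (6, 6), (7, 1), (7, 2), (7, 5), (7, 6)]

Answer: no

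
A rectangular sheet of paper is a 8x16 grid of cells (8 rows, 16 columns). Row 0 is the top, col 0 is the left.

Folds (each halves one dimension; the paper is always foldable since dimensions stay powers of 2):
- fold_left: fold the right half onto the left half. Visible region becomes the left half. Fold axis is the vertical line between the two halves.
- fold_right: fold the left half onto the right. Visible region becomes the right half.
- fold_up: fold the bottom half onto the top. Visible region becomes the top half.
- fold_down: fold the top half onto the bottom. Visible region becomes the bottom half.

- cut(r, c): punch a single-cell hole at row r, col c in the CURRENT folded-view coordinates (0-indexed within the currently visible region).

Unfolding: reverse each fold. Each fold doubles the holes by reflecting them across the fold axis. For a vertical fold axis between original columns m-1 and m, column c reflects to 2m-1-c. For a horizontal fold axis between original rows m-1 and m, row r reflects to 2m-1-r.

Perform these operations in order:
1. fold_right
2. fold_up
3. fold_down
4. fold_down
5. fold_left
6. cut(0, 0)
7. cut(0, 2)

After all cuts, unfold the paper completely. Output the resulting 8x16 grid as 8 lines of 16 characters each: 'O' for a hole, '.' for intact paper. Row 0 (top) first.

Op 1 fold_right: fold axis v@8; visible region now rows[0,8) x cols[8,16) = 8x8
Op 2 fold_up: fold axis h@4; visible region now rows[0,4) x cols[8,16) = 4x8
Op 3 fold_down: fold axis h@2; visible region now rows[2,4) x cols[8,16) = 2x8
Op 4 fold_down: fold axis h@3; visible region now rows[3,4) x cols[8,16) = 1x8
Op 5 fold_left: fold axis v@12; visible region now rows[3,4) x cols[8,12) = 1x4
Op 6 cut(0, 0): punch at orig (3,8); cuts so far [(3, 8)]; region rows[3,4) x cols[8,12) = 1x4
Op 7 cut(0, 2): punch at orig (3,10); cuts so far [(3, 8), (3, 10)]; region rows[3,4) x cols[8,12) = 1x4
Unfold 1 (reflect across v@12): 4 holes -> [(3, 8), (3, 10), (3, 13), (3, 15)]
Unfold 2 (reflect across h@3): 8 holes -> [(2, 8), (2, 10), (2, 13), (2, 15), (3, 8), (3, 10), (3, 13), (3, 15)]
Unfold 3 (reflect across h@2): 16 holes -> [(0, 8), (0, 10), (0, 13), (0, 15), (1, 8), (1, 10), (1, 13), (1, 15), (2, 8), (2, 10), (2, 13), (2, 15), (3, 8), (3, 10), (3, 13), (3, 15)]
Unfold 4 (reflect across h@4): 32 holes -> [(0, 8), (0, 10), (0, 13), (0, 15), (1, 8), (1, 10), (1, 13), (1, 15), (2, 8), (2, 10), (2, 13), (2, 15), (3, 8), (3, 10), (3, 13), (3, 15), (4, 8), (4, 10), (4, 13), (4, 15), (5, 8), (5, 10), (5, 13), (5, 15), (6, 8), (6, 10), (6, 13), (6, 15), (7, 8), (7, 10), (7, 13), (7, 15)]
Unfold 5 (reflect across v@8): 64 holes -> [(0, 0), (0, 2), (0, 5), (0, 7), (0, 8), (0, 10), (0, 13), (0, 15), (1, 0), (1, 2), (1, 5), (1, 7), (1, 8), (1, 10), (1, 13), (1, 15), (2, 0), (2, 2), (2, 5), (2, 7), (2, 8), (2, 10), (2, 13), (2, 15), (3, 0), (3, 2), (3, 5), (3, 7), (3, 8), (3, 10), (3, 13), (3, 15), (4, 0), (4, 2), (4, 5), (4, 7), (4, 8), (4, 10), (4, 13), (4, 15), (5, 0), (5, 2), (5, 5), (5, 7), (5, 8), (5, 10), (5, 13), (5, 15), (6, 0), (6, 2), (6, 5), (6, 7), (6, 8), (6, 10), (6, 13), (6, 15), (7, 0), (7, 2), (7, 5), (7, 7), (7, 8), (7, 10), (7, 13), (7, 15)]

Answer: O.O..O.OO.O..O.O
O.O..O.OO.O..O.O
O.O..O.OO.O..O.O
O.O..O.OO.O..O.O
O.O..O.OO.O..O.O
O.O..O.OO.O..O.O
O.O..O.OO.O..O.O
O.O..O.OO.O..O.O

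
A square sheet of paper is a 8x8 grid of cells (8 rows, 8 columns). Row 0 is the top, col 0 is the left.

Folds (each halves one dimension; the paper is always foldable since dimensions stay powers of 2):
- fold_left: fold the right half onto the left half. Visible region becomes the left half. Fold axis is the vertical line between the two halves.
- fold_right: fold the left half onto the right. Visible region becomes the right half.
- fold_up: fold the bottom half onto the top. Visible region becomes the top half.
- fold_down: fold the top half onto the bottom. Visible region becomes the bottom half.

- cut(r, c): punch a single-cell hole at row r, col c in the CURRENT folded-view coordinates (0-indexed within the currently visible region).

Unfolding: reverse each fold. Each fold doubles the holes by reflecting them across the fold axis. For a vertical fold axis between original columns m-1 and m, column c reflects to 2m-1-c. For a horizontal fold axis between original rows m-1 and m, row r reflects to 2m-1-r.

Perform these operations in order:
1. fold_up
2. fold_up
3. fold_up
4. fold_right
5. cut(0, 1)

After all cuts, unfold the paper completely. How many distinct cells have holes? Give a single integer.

Answer: 16

Derivation:
Op 1 fold_up: fold axis h@4; visible region now rows[0,4) x cols[0,8) = 4x8
Op 2 fold_up: fold axis h@2; visible region now rows[0,2) x cols[0,8) = 2x8
Op 3 fold_up: fold axis h@1; visible region now rows[0,1) x cols[0,8) = 1x8
Op 4 fold_right: fold axis v@4; visible region now rows[0,1) x cols[4,8) = 1x4
Op 5 cut(0, 1): punch at orig (0,5); cuts so far [(0, 5)]; region rows[0,1) x cols[4,8) = 1x4
Unfold 1 (reflect across v@4): 2 holes -> [(0, 2), (0, 5)]
Unfold 2 (reflect across h@1): 4 holes -> [(0, 2), (0, 5), (1, 2), (1, 5)]
Unfold 3 (reflect across h@2): 8 holes -> [(0, 2), (0, 5), (1, 2), (1, 5), (2, 2), (2, 5), (3, 2), (3, 5)]
Unfold 4 (reflect across h@4): 16 holes -> [(0, 2), (0, 5), (1, 2), (1, 5), (2, 2), (2, 5), (3, 2), (3, 5), (4, 2), (4, 5), (5, 2), (5, 5), (6, 2), (6, 5), (7, 2), (7, 5)]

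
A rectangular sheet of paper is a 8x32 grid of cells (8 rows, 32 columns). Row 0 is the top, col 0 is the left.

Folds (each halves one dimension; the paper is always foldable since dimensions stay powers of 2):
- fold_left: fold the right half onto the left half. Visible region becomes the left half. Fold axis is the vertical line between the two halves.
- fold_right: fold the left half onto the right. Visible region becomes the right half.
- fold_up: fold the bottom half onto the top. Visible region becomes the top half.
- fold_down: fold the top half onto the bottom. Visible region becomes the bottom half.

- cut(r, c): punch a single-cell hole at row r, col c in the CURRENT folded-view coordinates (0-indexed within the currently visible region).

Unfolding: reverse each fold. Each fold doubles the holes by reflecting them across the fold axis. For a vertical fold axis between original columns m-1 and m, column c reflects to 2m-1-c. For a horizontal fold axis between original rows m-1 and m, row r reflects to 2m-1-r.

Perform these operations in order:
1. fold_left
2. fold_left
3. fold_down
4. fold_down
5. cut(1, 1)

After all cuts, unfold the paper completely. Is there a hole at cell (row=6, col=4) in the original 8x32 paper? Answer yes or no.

Op 1 fold_left: fold axis v@16; visible region now rows[0,8) x cols[0,16) = 8x16
Op 2 fold_left: fold axis v@8; visible region now rows[0,8) x cols[0,8) = 8x8
Op 3 fold_down: fold axis h@4; visible region now rows[4,8) x cols[0,8) = 4x8
Op 4 fold_down: fold axis h@6; visible region now rows[6,8) x cols[0,8) = 2x8
Op 5 cut(1, 1): punch at orig (7,1); cuts so far [(7, 1)]; region rows[6,8) x cols[0,8) = 2x8
Unfold 1 (reflect across h@6): 2 holes -> [(4, 1), (7, 1)]
Unfold 2 (reflect across h@4): 4 holes -> [(0, 1), (3, 1), (4, 1), (7, 1)]
Unfold 3 (reflect across v@8): 8 holes -> [(0, 1), (0, 14), (3, 1), (3, 14), (4, 1), (4, 14), (7, 1), (7, 14)]
Unfold 4 (reflect across v@16): 16 holes -> [(0, 1), (0, 14), (0, 17), (0, 30), (3, 1), (3, 14), (3, 17), (3, 30), (4, 1), (4, 14), (4, 17), (4, 30), (7, 1), (7, 14), (7, 17), (7, 30)]
Holes: [(0, 1), (0, 14), (0, 17), (0, 30), (3, 1), (3, 14), (3, 17), (3, 30), (4, 1), (4, 14), (4, 17), (4, 30), (7, 1), (7, 14), (7, 17), (7, 30)]

Answer: no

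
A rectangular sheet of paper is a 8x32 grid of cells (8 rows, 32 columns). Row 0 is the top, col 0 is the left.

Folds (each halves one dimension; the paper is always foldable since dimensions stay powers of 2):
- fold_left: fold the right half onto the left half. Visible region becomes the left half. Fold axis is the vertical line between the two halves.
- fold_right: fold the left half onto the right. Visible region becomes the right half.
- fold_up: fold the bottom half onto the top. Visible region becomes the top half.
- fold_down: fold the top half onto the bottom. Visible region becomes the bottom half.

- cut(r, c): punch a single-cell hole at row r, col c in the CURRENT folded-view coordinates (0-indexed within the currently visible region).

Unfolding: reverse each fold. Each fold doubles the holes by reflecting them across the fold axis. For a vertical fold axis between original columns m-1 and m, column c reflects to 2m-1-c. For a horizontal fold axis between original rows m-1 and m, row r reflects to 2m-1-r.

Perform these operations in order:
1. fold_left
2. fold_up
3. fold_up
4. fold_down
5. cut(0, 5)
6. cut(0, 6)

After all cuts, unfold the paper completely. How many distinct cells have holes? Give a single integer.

Answer: 32

Derivation:
Op 1 fold_left: fold axis v@16; visible region now rows[0,8) x cols[0,16) = 8x16
Op 2 fold_up: fold axis h@4; visible region now rows[0,4) x cols[0,16) = 4x16
Op 3 fold_up: fold axis h@2; visible region now rows[0,2) x cols[0,16) = 2x16
Op 4 fold_down: fold axis h@1; visible region now rows[1,2) x cols[0,16) = 1x16
Op 5 cut(0, 5): punch at orig (1,5); cuts so far [(1, 5)]; region rows[1,2) x cols[0,16) = 1x16
Op 6 cut(0, 6): punch at orig (1,6); cuts so far [(1, 5), (1, 6)]; region rows[1,2) x cols[0,16) = 1x16
Unfold 1 (reflect across h@1): 4 holes -> [(0, 5), (0, 6), (1, 5), (1, 6)]
Unfold 2 (reflect across h@2): 8 holes -> [(0, 5), (0, 6), (1, 5), (1, 6), (2, 5), (2, 6), (3, 5), (3, 6)]
Unfold 3 (reflect across h@4): 16 holes -> [(0, 5), (0, 6), (1, 5), (1, 6), (2, 5), (2, 6), (3, 5), (3, 6), (4, 5), (4, 6), (5, 5), (5, 6), (6, 5), (6, 6), (7, 5), (7, 6)]
Unfold 4 (reflect across v@16): 32 holes -> [(0, 5), (0, 6), (0, 25), (0, 26), (1, 5), (1, 6), (1, 25), (1, 26), (2, 5), (2, 6), (2, 25), (2, 26), (3, 5), (3, 6), (3, 25), (3, 26), (4, 5), (4, 6), (4, 25), (4, 26), (5, 5), (5, 6), (5, 25), (5, 26), (6, 5), (6, 6), (6, 25), (6, 26), (7, 5), (7, 6), (7, 25), (7, 26)]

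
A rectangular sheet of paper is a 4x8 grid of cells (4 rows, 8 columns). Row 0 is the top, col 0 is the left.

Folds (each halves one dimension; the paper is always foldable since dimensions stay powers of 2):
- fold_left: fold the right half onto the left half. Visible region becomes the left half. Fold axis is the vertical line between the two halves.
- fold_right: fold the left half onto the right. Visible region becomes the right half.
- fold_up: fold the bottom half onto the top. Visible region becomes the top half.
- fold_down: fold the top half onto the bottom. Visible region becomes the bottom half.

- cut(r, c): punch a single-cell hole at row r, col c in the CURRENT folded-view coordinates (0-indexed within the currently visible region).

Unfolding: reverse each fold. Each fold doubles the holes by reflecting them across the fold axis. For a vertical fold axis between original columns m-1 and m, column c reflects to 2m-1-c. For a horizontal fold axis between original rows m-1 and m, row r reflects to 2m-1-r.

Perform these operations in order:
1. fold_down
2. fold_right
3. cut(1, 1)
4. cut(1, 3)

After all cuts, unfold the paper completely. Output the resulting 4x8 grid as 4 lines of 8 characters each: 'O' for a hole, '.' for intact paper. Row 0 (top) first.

Op 1 fold_down: fold axis h@2; visible region now rows[2,4) x cols[0,8) = 2x8
Op 2 fold_right: fold axis v@4; visible region now rows[2,4) x cols[4,8) = 2x4
Op 3 cut(1, 1): punch at orig (3,5); cuts so far [(3, 5)]; region rows[2,4) x cols[4,8) = 2x4
Op 4 cut(1, 3): punch at orig (3,7); cuts so far [(3, 5), (3, 7)]; region rows[2,4) x cols[4,8) = 2x4
Unfold 1 (reflect across v@4): 4 holes -> [(3, 0), (3, 2), (3, 5), (3, 7)]
Unfold 2 (reflect across h@2): 8 holes -> [(0, 0), (0, 2), (0, 5), (0, 7), (3, 0), (3, 2), (3, 5), (3, 7)]

Answer: O.O..O.O
........
........
O.O..O.O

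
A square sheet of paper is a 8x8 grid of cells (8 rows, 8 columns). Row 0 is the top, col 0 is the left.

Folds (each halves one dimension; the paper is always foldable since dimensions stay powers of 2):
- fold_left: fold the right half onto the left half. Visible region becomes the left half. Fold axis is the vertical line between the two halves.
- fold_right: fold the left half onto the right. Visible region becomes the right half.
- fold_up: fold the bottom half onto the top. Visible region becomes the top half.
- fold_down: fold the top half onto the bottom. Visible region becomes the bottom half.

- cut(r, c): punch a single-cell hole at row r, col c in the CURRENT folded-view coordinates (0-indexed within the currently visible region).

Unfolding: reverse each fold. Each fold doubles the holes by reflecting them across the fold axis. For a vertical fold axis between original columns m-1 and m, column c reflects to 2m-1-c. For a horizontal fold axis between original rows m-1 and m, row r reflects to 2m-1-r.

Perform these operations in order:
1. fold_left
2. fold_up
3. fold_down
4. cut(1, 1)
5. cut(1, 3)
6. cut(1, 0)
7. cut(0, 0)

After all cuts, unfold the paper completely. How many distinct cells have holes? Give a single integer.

Op 1 fold_left: fold axis v@4; visible region now rows[0,8) x cols[0,4) = 8x4
Op 2 fold_up: fold axis h@4; visible region now rows[0,4) x cols[0,4) = 4x4
Op 3 fold_down: fold axis h@2; visible region now rows[2,4) x cols[0,4) = 2x4
Op 4 cut(1, 1): punch at orig (3,1); cuts so far [(3, 1)]; region rows[2,4) x cols[0,4) = 2x4
Op 5 cut(1, 3): punch at orig (3,3); cuts so far [(3, 1), (3, 3)]; region rows[2,4) x cols[0,4) = 2x4
Op 6 cut(1, 0): punch at orig (3,0); cuts so far [(3, 0), (3, 1), (3, 3)]; region rows[2,4) x cols[0,4) = 2x4
Op 7 cut(0, 0): punch at orig (2,0); cuts so far [(2, 0), (3, 0), (3, 1), (3, 3)]; region rows[2,4) x cols[0,4) = 2x4
Unfold 1 (reflect across h@2): 8 holes -> [(0, 0), (0, 1), (0, 3), (1, 0), (2, 0), (3, 0), (3, 1), (3, 3)]
Unfold 2 (reflect across h@4): 16 holes -> [(0, 0), (0, 1), (0, 3), (1, 0), (2, 0), (3, 0), (3, 1), (3, 3), (4, 0), (4, 1), (4, 3), (5, 0), (6, 0), (7, 0), (7, 1), (7, 3)]
Unfold 3 (reflect across v@4): 32 holes -> [(0, 0), (0, 1), (0, 3), (0, 4), (0, 6), (0, 7), (1, 0), (1, 7), (2, 0), (2, 7), (3, 0), (3, 1), (3, 3), (3, 4), (3, 6), (3, 7), (4, 0), (4, 1), (4, 3), (4, 4), (4, 6), (4, 7), (5, 0), (5, 7), (6, 0), (6, 7), (7, 0), (7, 1), (7, 3), (7, 4), (7, 6), (7, 7)]

Answer: 32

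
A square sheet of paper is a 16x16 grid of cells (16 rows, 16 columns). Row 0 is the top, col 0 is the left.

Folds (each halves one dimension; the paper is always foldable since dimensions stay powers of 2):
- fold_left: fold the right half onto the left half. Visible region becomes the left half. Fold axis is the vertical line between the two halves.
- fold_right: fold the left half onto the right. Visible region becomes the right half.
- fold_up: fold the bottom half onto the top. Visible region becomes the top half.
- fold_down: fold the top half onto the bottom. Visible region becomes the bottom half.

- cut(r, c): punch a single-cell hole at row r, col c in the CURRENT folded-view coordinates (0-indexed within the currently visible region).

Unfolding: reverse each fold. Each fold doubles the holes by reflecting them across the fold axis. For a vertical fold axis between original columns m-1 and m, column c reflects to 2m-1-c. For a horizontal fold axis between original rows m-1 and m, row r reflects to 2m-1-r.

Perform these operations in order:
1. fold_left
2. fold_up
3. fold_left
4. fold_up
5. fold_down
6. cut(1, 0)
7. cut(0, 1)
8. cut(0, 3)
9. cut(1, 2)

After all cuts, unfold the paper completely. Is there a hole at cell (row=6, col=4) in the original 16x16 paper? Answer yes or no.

Op 1 fold_left: fold axis v@8; visible region now rows[0,16) x cols[0,8) = 16x8
Op 2 fold_up: fold axis h@8; visible region now rows[0,8) x cols[0,8) = 8x8
Op 3 fold_left: fold axis v@4; visible region now rows[0,8) x cols[0,4) = 8x4
Op 4 fold_up: fold axis h@4; visible region now rows[0,4) x cols[0,4) = 4x4
Op 5 fold_down: fold axis h@2; visible region now rows[2,4) x cols[0,4) = 2x4
Op 6 cut(1, 0): punch at orig (3,0); cuts so far [(3, 0)]; region rows[2,4) x cols[0,4) = 2x4
Op 7 cut(0, 1): punch at orig (2,1); cuts so far [(2, 1), (3, 0)]; region rows[2,4) x cols[0,4) = 2x4
Op 8 cut(0, 3): punch at orig (2,3); cuts so far [(2, 1), (2, 3), (3, 0)]; region rows[2,4) x cols[0,4) = 2x4
Op 9 cut(1, 2): punch at orig (3,2); cuts so far [(2, 1), (2, 3), (3, 0), (3, 2)]; region rows[2,4) x cols[0,4) = 2x4
Unfold 1 (reflect across h@2): 8 holes -> [(0, 0), (0, 2), (1, 1), (1, 3), (2, 1), (2, 3), (3, 0), (3, 2)]
Unfold 2 (reflect across h@4): 16 holes -> [(0, 0), (0, 2), (1, 1), (1, 3), (2, 1), (2, 3), (3, 0), (3, 2), (4, 0), (4, 2), (5, 1), (5, 3), (6, 1), (6, 3), (7, 0), (7, 2)]
Unfold 3 (reflect across v@4): 32 holes -> [(0, 0), (0, 2), (0, 5), (0, 7), (1, 1), (1, 3), (1, 4), (1, 6), (2, 1), (2, 3), (2, 4), (2, 6), (3, 0), (3, 2), (3, 5), (3, 7), (4, 0), (4, 2), (4, 5), (4, 7), (5, 1), (5, 3), (5, 4), (5, 6), (6, 1), (6, 3), (6, 4), (6, 6), (7, 0), (7, 2), (7, 5), (7, 7)]
Unfold 4 (reflect across h@8): 64 holes -> [(0, 0), (0, 2), (0, 5), (0, 7), (1, 1), (1, 3), (1, 4), (1, 6), (2, 1), (2, 3), (2, 4), (2, 6), (3, 0), (3, 2), (3, 5), (3, 7), (4, 0), (4, 2), (4, 5), (4, 7), (5, 1), (5, 3), (5, 4), (5, 6), (6, 1), (6, 3), (6, 4), (6, 6), (7, 0), (7, 2), (7, 5), (7, 7), (8, 0), (8, 2), (8, 5), (8, 7), (9, 1), (9, 3), (9, 4), (9, 6), (10, 1), (10, 3), (10, 4), (10, 6), (11, 0), (11, 2), (11, 5), (11, 7), (12, 0), (12, 2), (12, 5), (12, 7), (13, 1), (13, 3), (13, 4), (13, 6), (14, 1), (14, 3), (14, 4), (14, 6), (15, 0), (15, 2), (15, 5), (15, 7)]
Unfold 5 (reflect across v@8): 128 holes -> [(0, 0), (0, 2), (0, 5), (0, 7), (0, 8), (0, 10), (0, 13), (0, 15), (1, 1), (1, 3), (1, 4), (1, 6), (1, 9), (1, 11), (1, 12), (1, 14), (2, 1), (2, 3), (2, 4), (2, 6), (2, 9), (2, 11), (2, 12), (2, 14), (3, 0), (3, 2), (3, 5), (3, 7), (3, 8), (3, 10), (3, 13), (3, 15), (4, 0), (4, 2), (4, 5), (4, 7), (4, 8), (4, 10), (4, 13), (4, 15), (5, 1), (5, 3), (5, 4), (5, 6), (5, 9), (5, 11), (5, 12), (5, 14), (6, 1), (6, 3), (6, 4), (6, 6), (6, 9), (6, 11), (6, 12), (6, 14), (7, 0), (7, 2), (7, 5), (7, 7), (7, 8), (7, 10), (7, 13), (7, 15), (8, 0), (8, 2), (8, 5), (8, 7), (8, 8), (8, 10), (8, 13), (8, 15), (9, 1), (9, 3), (9, 4), (9, 6), (9, 9), (9, 11), (9, 12), (9, 14), (10, 1), (10, 3), (10, 4), (10, 6), (10, 9), (10, 11), (10, 12), (10, 14), (11, 0), (11, 2), (11, 5), (11, 7), (11, 8), (11, 10), (11, 13), (11, 15), (12, 0), (12, 2), (12, 5), (12, 7), (12, 8), (12, 10), (12, 13), (12, 15), (13, 1), (13, 3), (13, 4), (13, 6), (13, 9), (13, 11), (13, 12), (13, 14), (14, 1), (14, 3), (14, 4), (14, 6), (14, 9), (14, 11), (14, 12), (14, 14), (15, 0), (15, 2), (15, 5), (15, 7), (15, 8), (15, 10), (15, 13), (15, 15)]
Holes: [(0, 0), (0, 2), (0, 5), (0, 7), (0, 8), (0, 10), (0, 13), (0, 15), (1, 1), (1, 3), (1, 4), (1, 6), (1, 9), (1, 11), (1, 12), (1, 14), (2, 1), (2, 3), (2, 4), (2, 6), (2, 9), (2, 11), (2, 12), (2, 14), (3, 0), (3, 2), (3, 5), (3, 7), (3, 8), (3, 10), (3, 13), (3, 15), (4, 0), (4, 2), (4, 5), (4, 7), (4, 8), (4, 10), (4, 13), (4, 15), (5, 1), (5, 3), (5, 4), (5, 6), (5, 9), (5, 11), (5, 12), (5, 14), (6, 1), (6, 3), (6, 4), (6, 6), (6, 9), (6, 11), (6, 12), (6, 14), (7, 0), (7, 2), (7, 5), (7, 7), (7, 8), (7, 10), (7, 13), (7, 15), (8, 0), (8, 2), (8, 5), (8, 7), (8, 8), (8, 10), (8, 13), (8, 15), (9, 1), (9, 3), (9, 4), (9, 6), (9, 9), (9, 11), (9, 12), (9, 14), (10, 1), (10, 3), (10, 4), (10, 6), (10, 9), (10, 11), (10, 12), (10, 14), (11, 0), (11, 2), (11, 5), (11, 7), (11, 8), (11, 10), (11, 13), (11, 15), (12, 0), (12, 2), (12, 5), (12, 7), (12, 8), (12, 10), (12, 13), (12, 15), (13, 1), (13, 3), (13, 4), (13, 6), (13, 9), (13, 11), (13, 12), (13, 14), (14, 1), (14, 3), (14, 4), (14, 6), (14, 9), (14, 11), (14, 12), (14, 14), (15, 0), (15, 2), (15, 5), (15, 7), (15, 8), (15, 10), (15, 13), (15, 15)]

Answer: yes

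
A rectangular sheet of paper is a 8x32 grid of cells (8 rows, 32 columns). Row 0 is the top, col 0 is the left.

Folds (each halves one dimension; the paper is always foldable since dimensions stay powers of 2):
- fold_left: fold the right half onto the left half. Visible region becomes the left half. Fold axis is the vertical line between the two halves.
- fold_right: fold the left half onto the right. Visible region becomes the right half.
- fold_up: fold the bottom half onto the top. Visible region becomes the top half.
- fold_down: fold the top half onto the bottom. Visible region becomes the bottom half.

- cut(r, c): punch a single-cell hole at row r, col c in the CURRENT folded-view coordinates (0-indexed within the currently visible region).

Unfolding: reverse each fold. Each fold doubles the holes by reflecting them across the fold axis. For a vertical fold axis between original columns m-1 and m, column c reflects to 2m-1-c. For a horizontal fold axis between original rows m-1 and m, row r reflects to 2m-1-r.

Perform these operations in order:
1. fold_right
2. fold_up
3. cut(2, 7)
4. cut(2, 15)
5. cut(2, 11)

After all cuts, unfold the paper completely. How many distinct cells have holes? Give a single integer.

Answer: 12

Derivation:
Op 1 fold_right: fold axis v@16; visible region now rows[0,8) x cols[16,32) = 8x16
Op 2 fold_up: fold axis h@4; visible region now rows[0,4) x cols[16,32) = 4x16
Op 3 cut(2, 7): punch at orig (2,23); cuts so far [(2, 23)]; region rows[0,4) x cols[16,32) = 4x16
Op 4 cut(2, 15): punch at orig (2,31); cuts so far [(2, 23), (2, 31)]; region rows[0,4) x cols[16,32) = 4x16
Op 5 cut(2, 11): punch at orig (2,27); cuts so far [(2, 23), (2, 27), (2, 31)]; region rows[0,4) x cols[16,32) = 4x16
Unfold 1 (reflect across h@4): 6 holes -> [(2, 23), (2, 27), (2, 31), (5, 23), (5, 27), (5, 31)]
Unfold 2 (reflect across v@16): 12 holes -> [(2, 0), (2, 4), (2, 8), (2, 23), (2, 27), (2, 31), (5, 0), (5, 4), (5, 8), (5, 23), (5, 27), (5, 31)]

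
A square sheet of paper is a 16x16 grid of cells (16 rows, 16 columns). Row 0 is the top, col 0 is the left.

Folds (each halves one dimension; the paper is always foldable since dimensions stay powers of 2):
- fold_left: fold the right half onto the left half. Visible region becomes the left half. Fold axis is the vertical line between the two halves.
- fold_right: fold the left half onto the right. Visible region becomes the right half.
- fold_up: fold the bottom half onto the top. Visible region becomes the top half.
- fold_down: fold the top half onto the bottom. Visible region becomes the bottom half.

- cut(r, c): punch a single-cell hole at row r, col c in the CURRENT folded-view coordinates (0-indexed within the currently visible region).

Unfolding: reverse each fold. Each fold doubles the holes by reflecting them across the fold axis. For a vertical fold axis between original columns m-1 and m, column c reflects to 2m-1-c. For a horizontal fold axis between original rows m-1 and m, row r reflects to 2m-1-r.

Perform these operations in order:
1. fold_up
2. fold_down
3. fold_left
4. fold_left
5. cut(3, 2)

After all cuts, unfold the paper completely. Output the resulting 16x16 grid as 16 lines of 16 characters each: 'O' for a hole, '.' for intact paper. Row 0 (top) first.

Op 1 fold_up: fold axis h@8; visible region now rows[0,8) x cols[0,16) = 8x16
Op 2 fold_down: fold axis h@4; visible region now rows[4,8) x cols[0,16) = 4x16
Op 3 fold_left: fold axis v@8; visible region now rows[4,8) x cols[0,8) = 4x8
Op 4 fold_left: fold axis v@4; visible region now rows[4,8) x cols[0,4) = 4x4
Op 5 cut(3, 2): punch at orig (7,2); cuts so far [(7, 2)]; region rows[4,8) x cols[0,4) = 4x4
Unfold 1 (reflect across v@4): 2 holes -> [(7, 2), (7, 5)]
Unfold 2 (reflect across v@8): 4 holes -> [(7, 2), (7, 5), (7, 10), (7, 13)]
Unfold 3 (reflect across h@4): 8 holes -> [(0, 2), (0, 5), (0, 10), (0, 13), (7, 2), (7, 5), (7, 10), (7, 13)]
Unfold 4 (reflect across h@8): 16 holes -> [(0, 2), (0, 5), (0, 10), (0, 13), (7, 2), (7, 5), (7, 10), (7, 13), (8, 2), (8, 5), (8, 10), (8, 13), (15, 2), (15, 5), (15, 10), (15, 13)]

Answer: ..O..O....O..O..
................
................
................
................
................
................
..O..O....O..O..
..O..O....O..O..
................
................
................
................
................
................
..O..O....O..O..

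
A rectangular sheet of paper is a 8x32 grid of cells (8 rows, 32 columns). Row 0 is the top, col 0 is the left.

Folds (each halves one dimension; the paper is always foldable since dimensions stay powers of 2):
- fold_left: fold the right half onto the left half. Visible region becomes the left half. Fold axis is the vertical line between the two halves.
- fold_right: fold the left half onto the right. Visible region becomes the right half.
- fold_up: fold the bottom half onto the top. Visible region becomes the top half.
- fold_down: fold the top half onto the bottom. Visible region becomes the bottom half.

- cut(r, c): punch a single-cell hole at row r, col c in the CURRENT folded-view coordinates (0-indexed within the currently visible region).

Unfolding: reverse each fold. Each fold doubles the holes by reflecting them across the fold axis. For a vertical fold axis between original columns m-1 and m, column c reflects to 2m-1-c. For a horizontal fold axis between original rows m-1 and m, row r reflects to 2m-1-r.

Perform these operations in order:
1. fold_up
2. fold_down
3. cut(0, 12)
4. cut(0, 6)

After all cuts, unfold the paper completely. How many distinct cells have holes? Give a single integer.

Op 1 fold_up: fold axis h@4; visible region now rows[0,4) x cols[0,32) = 4x32
Op 2 fold_down: fold axis h@2; visible region now rows[2,4) x cols[0,32) = 2x32
Op 3 cut(0, 12): punch at orig (2,12); cuts so far [(2, 12)]; region rows[2,4) x cols[0,32) = 2x32
Op 4 cut(0, 6): punch at orig (2,6); cuts so far [(2, 6), (2, 12)]; region rows[2,4) x cols[0,32) = 2x32
Unfold 1 (reflect across h@2): 4 holes -> [(1, 6), (1, 12), (2, 6), (2, 12)]
Unfold 2 (reflect across h@4): 8 holes -> [(1, 6), (1, 12), (2, 6), (2, 12), (5, 6), (5, 12), (6, 6), (6, 12)]

Answer: 8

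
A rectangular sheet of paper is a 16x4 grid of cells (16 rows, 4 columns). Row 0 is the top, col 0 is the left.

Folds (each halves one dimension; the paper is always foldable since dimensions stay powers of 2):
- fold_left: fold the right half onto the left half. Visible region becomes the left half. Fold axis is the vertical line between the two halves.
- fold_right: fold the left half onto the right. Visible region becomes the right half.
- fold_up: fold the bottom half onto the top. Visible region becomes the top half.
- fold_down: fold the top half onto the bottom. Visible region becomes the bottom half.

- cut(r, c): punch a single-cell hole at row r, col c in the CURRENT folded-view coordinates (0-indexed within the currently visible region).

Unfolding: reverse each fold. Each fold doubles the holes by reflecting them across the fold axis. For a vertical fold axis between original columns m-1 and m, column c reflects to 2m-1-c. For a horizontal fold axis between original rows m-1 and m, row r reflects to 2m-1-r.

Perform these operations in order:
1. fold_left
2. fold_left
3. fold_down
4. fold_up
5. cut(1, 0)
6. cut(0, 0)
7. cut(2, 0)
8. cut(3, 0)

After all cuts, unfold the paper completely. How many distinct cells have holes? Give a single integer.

Answer: 64

Derivation:
Op 1 fold_left: fold axis v@2; visible region now rows[0,16) x cols[0,2) = 16x2
Op 2 fold_left: fold axis v@1; visible region now rows[0,16) x cols[0,1) = 16x1
Op 3 fold_down: fold axis h@8; visible region now rows[8,16) x cols[0,1) = 8x1
Op 4 fold_up: fold axis h@12; visible region now rows[8,12) x cols[0,1) = 4x1
Op 5 cut(1, 0): punch at orig (9,0); cuts so far [(9, 0)]; region rows[8,12) x cols[0,1) = 4x1
Op 6 cut(0, 0): punch at orig (8,0); cuts so far [(8, 0), (9, 0)]; region rows[8,12) x cols[0,1) = 4x1
Op 7 cut(2, 0): punch at orig (10,0); cuts so far [(8, 0), (9, 0), (10, 0)]; region rows[8,12) x cols[0,1) = 4x1
Op 8 cut(3, 0): punch at orig (11,0); cuts so far [(8, 0), (9, 0), (10, 0), (11, 0)]; region rows[8,12) x cols[0,1) = 4x1
Unfold 1 (reflect across h@12): 8 holes -> [(8, 0), (9, 0), (10, 0), (11, 0), (12, 0), (13, 0), (14, 0), (15, 0)]
Unfold 2 (reflect across h@8): 16 holes -> [(0, 0), (1, 0), (2, 0), (3, 0), (4, 0), (5, 0), (6, 0), (7, 0), (8, 0), (9, 0), (10, 0), (11, 0), (12, 0), (13, 0), (14, 0), (15, 0)]
Unfold 3 (reflect across v@1): 32 holes -> [(0, 0), (0, 1), (1, 0), (1, 1), (2, 0), (2, 1), (3, 0), (3, 1), (4, 0), (4, 1), (5, 0), (5, 1), (6, 0), (6, 1), (7, 0), (7, 1), (8, 0), (8, 1), (9, 0), (9, 1), (10, 0), (10, 1), (11, 0), (11, 1), (12, 0), (12, 1), (13, 0), (13, 1), (14, 0), (14, 1), (15, 0), (15, 1)]
Unfold 4 (reflect across v@2): 64 holes -> [(0, 0), (0, 1), (0, 2), (0, 3), (1, 0), (1, 1), (1, 2), (1, 3), (2, 0), (2, 1), (2, 2), (2, 3), (3, 0), (3, 1), (3, 2), (3, 3), (4, 0), (4, 1), (4, 2), (4, 3), (5, 0), (5, 1), (5, 2), (5, 3), (6, 0), (6, 1), (6, 2), (6, 3), (7, 0), (7, 1), (7, 2), (7, 3), (8, 0), (8, 1), (8, 2), (8, 3), (9, 0), (9, 1), (9, 2), (9, 3), (10, 0), (10, 1), (10, 2), (10, 3), (11, 0), (11, 1), (11, 2), (11, 3), (12, 0), (12, 1), (12, 2), (12, 3), (13, 0), (13, 1), (13, 2), (13, 3), (14, 0), (14, 1), (14, 2), (14, 3), (15, 0), (15, 1), (15, 2), (15, 3)]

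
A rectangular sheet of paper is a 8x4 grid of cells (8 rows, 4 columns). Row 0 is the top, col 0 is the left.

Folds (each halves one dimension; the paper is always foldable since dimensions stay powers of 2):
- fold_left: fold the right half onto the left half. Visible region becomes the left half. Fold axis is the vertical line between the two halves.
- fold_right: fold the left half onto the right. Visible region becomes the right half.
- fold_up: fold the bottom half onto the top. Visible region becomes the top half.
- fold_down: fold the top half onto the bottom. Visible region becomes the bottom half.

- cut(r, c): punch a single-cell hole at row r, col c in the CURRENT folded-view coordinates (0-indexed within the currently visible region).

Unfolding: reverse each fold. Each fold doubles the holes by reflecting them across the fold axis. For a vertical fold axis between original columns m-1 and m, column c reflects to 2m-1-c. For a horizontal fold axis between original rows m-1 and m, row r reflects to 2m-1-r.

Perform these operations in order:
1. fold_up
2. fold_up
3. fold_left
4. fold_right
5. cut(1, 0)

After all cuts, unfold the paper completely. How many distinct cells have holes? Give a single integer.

Op 1 fold_up: fold axis h@4; visible region now rows[0,4) x cols[0,4) = 4x4
Op 2 fold_up: fold axis h@2; visible region now rows[0,2) x cols[0,4) = 2x4
Op 3 fold_left: fold axis v@2; visible region now rows[0,2) x cols[0,2) = 2x2
Op 4 fold_right: fold axis v@1; visible region now rows[0,2) x cols[1,2) = 2x1
Op 5 cut(1, 0): punch at orig (1,1); cuts so far [(1, 1)]; region rows[0,2) x cols[1,2) = 2x1
Unfold 1 (reflect across v@1): 2 holes -> [(1, 0), (1, 1)]
Unfold 2 (reflect across v@2): 4 holes -> [(1, 0), (1, 1), (1, 2), (1, 3)]
Unfold 3 (reflect across h@2): 8 holes -> [(1, 0), (1, 1), (1, 2), (1, 3), (2, 0), (2, 1), (2, 2), (2, 3)]
Unfold 4 (reflect across h@4): 16 holes -> [(1, 0), (1, 1), (1, 2), (1, 3), (2, 0), (2, 1), (2, 2), (2, 3), (5, 0), (5, 1), (5, 2), (5, 3), (6, 0), (6, 1), (6, 2), (6, 3)]

Answer: 16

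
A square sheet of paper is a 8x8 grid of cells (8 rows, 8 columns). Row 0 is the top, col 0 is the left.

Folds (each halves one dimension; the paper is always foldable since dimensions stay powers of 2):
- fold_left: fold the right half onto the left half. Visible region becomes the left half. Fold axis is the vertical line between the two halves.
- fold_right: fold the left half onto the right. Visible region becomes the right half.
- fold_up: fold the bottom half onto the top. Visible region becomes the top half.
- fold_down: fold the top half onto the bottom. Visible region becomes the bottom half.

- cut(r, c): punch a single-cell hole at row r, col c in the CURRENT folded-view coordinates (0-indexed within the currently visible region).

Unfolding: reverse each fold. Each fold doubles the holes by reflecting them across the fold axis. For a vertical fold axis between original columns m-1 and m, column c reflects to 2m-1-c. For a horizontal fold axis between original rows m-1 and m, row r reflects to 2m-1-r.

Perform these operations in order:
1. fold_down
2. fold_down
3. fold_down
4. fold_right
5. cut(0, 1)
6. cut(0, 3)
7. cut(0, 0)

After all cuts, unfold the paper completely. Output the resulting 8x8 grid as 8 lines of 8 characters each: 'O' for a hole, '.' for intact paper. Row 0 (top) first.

Op 1 fold_down: fold axis h@4; visible region now rows[4,8) x cols[0,8) = 4x8
Op 2 fold_down: fold axis h@6; visible region now rows[6,8) x cols[0,8) = 2x8
Op 3 fold_down: fold axis h@7; visible region now rows[7,8) x cols[0,8) = 1x8
Op 4 fold_right: fold axis v@4; visible region now rows[7,8) x cols[4,8) = 1x4
Op 5 cut(0, 1): punch at orig (7,5); cuts so far [(7, 5)]; region rows[7,8) x cols[4,8) = 1x4
Op 6 cut(0, 3): punch at orig (7,7); cuts so far [(7, 5), (7, 7)]; region rows[7,8) x cols[4,8) = 1x4
Op 7 cut(0, 0): punch at orig (7,4); cuts so far [(7, 4), (7, 5), (7, 7)]; region rows[7,8) x cols[4,8) = 1x4
Unfold 1 (reflect across v@4): 6 holes -> [(7, 0), (7, 2), (7, 3), (7, 4), (7, 5), (7, 7)]
Unfold 2 (reflect across h@7): 12 holes -> [(6, 0), (6, 2), (6, 3), (6, 4), (6, 5), (6, 7), (7, 0), (7, 2), (7, 3), (7, 4), (7, 5), (7, 7)]
Unfold 3 (reflect across h@6): 24 holes -> [(4, 0), (4, 2), (4, 3), (4, 4), (4, 5), (4, 7), (5, 0), (5, 2), (5, 3), (5, 4), (5, 5), (5, 7), (6, 0), (6, 2), (6, 3), (6, 4), (6, 5), (6, 7), (7, 0), (7, 2), (7, 3), (7, 4), (7, 5), (7, 7)]
Unfold 4 (reflect across h@4): 48 holes -> [(0, 0), (0, 2), (0, 3), (0, 4), (0, 5), (0, 7), (1, 0), (1, 2), (1, 3), (1, 4), (1, 5), (1, 7), (2, 0), (2, 2), (2, 3), (2, 4), (2, 5), (2, 7), (3, 0), (3, 2), (3, 3), (3, 4), (3, 5), (3, 7), (4, 0), (4, 2), (4, 3), (4, 4), (4, 5), (4, 7), (5, 0), (5, 2), (5, 3), (5, 4), (5, 5), (5, 7), (6, 0), (6, 2), (6, 3), (6, 4), (6, 5), (6, 7), (7, 0), (7, 2), (7, 3), (7, 4), (7, 5), (7, 7)]

Answer: O.OOOO.O
O.OOOO.O
O.OOOO.O
O.OOOO.O
O.OOOO.O
O.OOOO.O
O.OOOO.O
O.OOOO.O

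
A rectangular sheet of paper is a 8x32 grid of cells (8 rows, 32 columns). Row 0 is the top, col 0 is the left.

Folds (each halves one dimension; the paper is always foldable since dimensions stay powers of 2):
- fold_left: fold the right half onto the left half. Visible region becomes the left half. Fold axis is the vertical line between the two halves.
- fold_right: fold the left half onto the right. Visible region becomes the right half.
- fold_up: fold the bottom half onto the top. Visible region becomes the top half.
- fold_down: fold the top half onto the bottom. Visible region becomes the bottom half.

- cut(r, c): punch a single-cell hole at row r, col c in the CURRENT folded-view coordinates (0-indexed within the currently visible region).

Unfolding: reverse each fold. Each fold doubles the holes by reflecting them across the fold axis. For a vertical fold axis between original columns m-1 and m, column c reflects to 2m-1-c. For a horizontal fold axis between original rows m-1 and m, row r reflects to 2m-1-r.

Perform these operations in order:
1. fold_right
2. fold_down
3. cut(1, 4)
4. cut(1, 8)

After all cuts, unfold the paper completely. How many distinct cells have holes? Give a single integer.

Op 1 fold_right: fold axis v@16; visible region now rows[0,8) x cols[16,32) = 8x16
Op 2 fold_down: fold axis h@4; visible region now rows[4,8) x cols[16,32) = 4x16
Op 3 cut(1, 4): punch at orig (5,20); cuts so far [(5, 20)]; region rows[4,8) x cols[16,32) = 4x16
Op 4 cut(1, 8): punch at orig (5,24); cuts so far [(5, 20), (5, 24)]; region rows[4,8) x cols[16,32) = 4x16
Unfold 1 (reflect across h@4): 4 holes -> [(2, 20), (2, 24), (5, 20), (5, 24)]
Unfold 2 (reflect across v@16): 8 holes -> [(2, 7), (2, 11), (2, 20), (2, 24), (5, 7), (5, 11), (5, 20), (5, 24)]

Answer: 8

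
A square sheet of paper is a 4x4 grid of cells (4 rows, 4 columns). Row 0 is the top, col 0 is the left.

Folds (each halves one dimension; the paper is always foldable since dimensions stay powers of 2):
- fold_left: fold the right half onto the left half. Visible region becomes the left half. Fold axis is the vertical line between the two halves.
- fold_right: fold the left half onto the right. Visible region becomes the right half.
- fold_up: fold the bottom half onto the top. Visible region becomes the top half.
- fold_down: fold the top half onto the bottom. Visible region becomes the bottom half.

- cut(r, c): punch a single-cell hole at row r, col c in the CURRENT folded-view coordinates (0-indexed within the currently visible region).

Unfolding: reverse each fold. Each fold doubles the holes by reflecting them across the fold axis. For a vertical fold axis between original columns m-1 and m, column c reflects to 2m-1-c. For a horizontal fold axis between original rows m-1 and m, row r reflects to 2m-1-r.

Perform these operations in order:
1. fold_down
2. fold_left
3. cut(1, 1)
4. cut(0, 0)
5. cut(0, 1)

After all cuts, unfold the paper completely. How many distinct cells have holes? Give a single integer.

Answer: 12

Derivation:
Op 1 fold_down: fold axis h@2; visible region now rows[2,4) x cols[0,4) = 2x4
Op 2 fold_left: fold axis v@2; visible region now rows[2,4) x cols[0,2) = 2x2
Op 3 cut(1, 1): punch at orig (3,1); cuts so far [(3, 1)]; region rows[2,4) x cols[0,2) = 2x2
Op 4 cut(0, 0): punch at orig (2,0); cuts so far [(2, 0), (3, 1)]; region rows[2,4) x cols[0,2) = 2x2
Op 5 cut(0, 1): punch at orig (2,1); cuts so far [(2, 0), (2, 1), (3, 1)]; region rows[2,4) x cols[0,2) = 2x2
Unfold 1 (reflect across v@2): 6 holes -> [(2, 0), (2, 1), (2, 2), (2, 3), (3, 1), (3, 2)]
Unfold 2 (reflect across h@2): 12 holes -> [(0, 1), (0, 2), (1, 0), (1, 1), (1, 2), (1, 3), (2, 0), (2, 1), (2, 2), (2, 3), (3, 1), (3, 2)]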